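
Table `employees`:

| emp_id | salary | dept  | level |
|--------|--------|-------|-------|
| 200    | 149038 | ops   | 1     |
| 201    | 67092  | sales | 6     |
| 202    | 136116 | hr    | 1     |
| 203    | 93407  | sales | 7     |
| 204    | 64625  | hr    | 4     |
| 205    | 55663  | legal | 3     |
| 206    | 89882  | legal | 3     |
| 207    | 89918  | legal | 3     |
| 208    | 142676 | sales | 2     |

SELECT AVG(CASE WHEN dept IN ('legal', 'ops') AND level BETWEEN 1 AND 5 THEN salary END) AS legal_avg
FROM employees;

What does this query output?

96125.25

emp_id=200: ✓ → 149038
emp_id=201: ✗
emp_id=202: ✗
emp_id=203: ✗
emp_id=204: ✗
emp_id=205: ✓ → 55663
emp_id=206: ✓ → 89882
emp_id=207: ✓ → 89918
emp_id=208: ✗
legal_avg = (149038 + 55663 + 89882 + 89918) / 4 = 96125.25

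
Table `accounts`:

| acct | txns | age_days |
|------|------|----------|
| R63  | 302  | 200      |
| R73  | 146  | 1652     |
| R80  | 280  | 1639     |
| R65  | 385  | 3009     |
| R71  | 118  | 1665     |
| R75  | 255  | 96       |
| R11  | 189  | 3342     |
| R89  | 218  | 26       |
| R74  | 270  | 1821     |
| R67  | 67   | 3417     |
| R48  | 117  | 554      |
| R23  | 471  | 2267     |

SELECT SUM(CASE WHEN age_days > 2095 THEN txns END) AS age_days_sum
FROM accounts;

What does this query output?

1112

acct=R63: ✗
acct=R73: ✗
acct=R80: ✗
acct=R65: ✓ → 385
acct=R71: ✗
acct=R75: ✗
acct=R11: ✓ → 189
acct=R89: ✗
acct=R74: ✗
acct=R67: ✓ → 67
acct=R48: ✗
acct=R23: ✓ → 471
age_days_sum = 385 + 189 + 67 + 471 = 1112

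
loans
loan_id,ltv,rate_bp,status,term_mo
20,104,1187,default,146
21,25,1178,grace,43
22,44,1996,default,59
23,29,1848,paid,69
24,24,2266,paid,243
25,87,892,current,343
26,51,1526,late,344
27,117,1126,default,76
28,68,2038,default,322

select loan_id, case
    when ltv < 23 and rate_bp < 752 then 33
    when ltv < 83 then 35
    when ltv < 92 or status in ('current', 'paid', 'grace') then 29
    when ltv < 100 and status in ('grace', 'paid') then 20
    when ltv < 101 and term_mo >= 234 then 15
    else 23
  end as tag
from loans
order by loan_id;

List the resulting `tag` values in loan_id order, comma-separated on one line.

loan_id=20: ELSE → 23
loan_id=21: ltv < 83 → 35
loan_id=22: ltv < 83 → 35
loan_id=23: ltv < 83 → 35
loan_id=24: ltv < 83 → 35
loan_id=25: ltv < 92 or status in ('current', 'paid', 'grace') → 29
loan_id=26: ltv < 83 → 35
loan_id=27: ELSE → 23
loan_id=28: ltv < 83 → 35

23, 35, 35, 35, 35, 29, 35, 23, 35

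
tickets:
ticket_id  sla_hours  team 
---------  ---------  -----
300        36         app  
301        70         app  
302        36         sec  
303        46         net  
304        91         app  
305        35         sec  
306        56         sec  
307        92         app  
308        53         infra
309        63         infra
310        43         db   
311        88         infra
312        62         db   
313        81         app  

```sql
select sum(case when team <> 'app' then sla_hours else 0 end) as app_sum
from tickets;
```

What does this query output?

482

ticket_id=300: ✗
ticket_id=301: ✗
ticket_id=302: ✓ → 36
ticket_id=303: ✓ → 46
ticket_id=304: ✗
ticket_id=305: ✓ → 35
ticket_id=306: ✓ → 56
ticket_id=307: ✗
ticket_id=308: ✓ → 53
ticket_id=309: ✓ → 63
ticket_id=310: ✓ → 43
ticket_id=311: ✓ → 88
ticket_id=312: ✓ → 62
ticket_id=313: ✗
app_sum = 36 + 46 + 35 + 56 + 53 + 63 + 43 + 88 + 62 = 482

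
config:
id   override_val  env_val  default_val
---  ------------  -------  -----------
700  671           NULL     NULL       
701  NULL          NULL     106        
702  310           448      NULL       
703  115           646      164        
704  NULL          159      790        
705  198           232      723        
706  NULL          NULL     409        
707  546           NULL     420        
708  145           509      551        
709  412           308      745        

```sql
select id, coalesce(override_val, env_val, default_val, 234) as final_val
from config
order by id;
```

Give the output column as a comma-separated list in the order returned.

id=700: override_val=671 → 671
id=701: override_val=NULL, env_val=NULL, default_val=106 → 106
id=702: override_val=310 → 310
id=703: override_val=115 → 115
id=704: override_val=NULL, env_val=159 → 159
id=705: override_val=198 → 198
id=706: override_val=NULL, env_val=NULL, default_val=409 → 409
id=707: override_val=546 → 546
id=708: override_val=145 → 145
id=709: override_val=412 → 412

671, 106, 310, 115, 159, 198, 409, 546, 145, 412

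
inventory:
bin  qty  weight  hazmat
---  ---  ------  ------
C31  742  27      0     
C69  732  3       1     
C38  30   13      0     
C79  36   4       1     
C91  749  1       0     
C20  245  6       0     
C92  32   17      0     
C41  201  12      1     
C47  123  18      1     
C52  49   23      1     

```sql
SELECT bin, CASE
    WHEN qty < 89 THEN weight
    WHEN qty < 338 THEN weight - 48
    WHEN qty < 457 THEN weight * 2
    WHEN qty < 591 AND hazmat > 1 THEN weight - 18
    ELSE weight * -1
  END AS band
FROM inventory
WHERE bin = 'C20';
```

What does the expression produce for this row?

-42

bin = C20: qty=245, weight=6, hazmat=0.
qty < 89 → false
qty < 338 → true → -42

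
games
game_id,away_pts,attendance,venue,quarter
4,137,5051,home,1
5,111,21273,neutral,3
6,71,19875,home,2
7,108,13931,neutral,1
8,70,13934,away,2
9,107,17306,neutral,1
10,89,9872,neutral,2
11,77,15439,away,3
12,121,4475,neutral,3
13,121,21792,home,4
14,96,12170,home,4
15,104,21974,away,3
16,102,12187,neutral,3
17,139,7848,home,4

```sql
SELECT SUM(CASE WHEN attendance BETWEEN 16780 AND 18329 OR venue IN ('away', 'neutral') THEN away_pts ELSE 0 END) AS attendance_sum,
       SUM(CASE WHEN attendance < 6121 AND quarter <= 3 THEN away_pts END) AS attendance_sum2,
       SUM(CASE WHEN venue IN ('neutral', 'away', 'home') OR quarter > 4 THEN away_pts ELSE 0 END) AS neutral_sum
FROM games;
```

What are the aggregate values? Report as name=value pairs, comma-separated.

attendance_sum=889, attendance_sum2=258, neutral_sum=1453

[attendance_sum: attendance BETWEEN 16780 AND 18329 OR venue IN ('away', 'neutral')]
game_id=4: ✗
game_id=5: ✓ → 111
game_id=6: ✗
game_id=7: ✓ → 108
game_id=8: ✓ → 70
game_id=9: ✓ → 107
game_id=10: ✓ → 89
game_id=11: ✓ → 77
game_id=12: ✓ → 121
game_id=13: ✗
game_id=14: ✗
game_id=15: ✓ → 104
game_id=16: ✓ → 102
game_id=17: ✗
attendance_sum = 111 + 108 + 70 + 107 + 89 + 77 + 121 + 104 + 102 = 889
—
[attendance_sum2: attendance < 6121 AND quarter <= 3]
game_id=4: ✓ → 137
game_id=5: ✗
game_id=6: ✗
game_id=7: ✗
game_id=8: ✗
game_id=9: ✗
game_id=10: ✗
game_id=11: ✗
game_id=12: ✓ → 121
game_id=13: ✗
game_id=14: ✗
game_id=15: ✗
game_id=16: ✗
game_id=17: ✗
attendance_sum2 = 137 + 121 = 258
—
[neutral_sum: venue IN ('neutral', 'away', 'home') OR quarter > 4]
game_id=4: ✓ → 137
game_id=5: ✓ → 111
game_id=6: ✓ → 71
game_id=7: ✓ → 108
game_id=8: ✓ → 70
game_id=9: ✓ → 107
game_id=10: ✓ → 89
game_id=11: ✓ → 77
game_id=12: ✓ → 121
game_id=13: ✓ → 121
game_id=14: ✓ → 96
game_id=15: ✓ → 104
game_id=16: ✓ → 102
game_id=17: ✓ → 139
neutral_sum = 137 + 111 + 71 + 108 + 70 + 107 + 89 + 77 + 121 + 121 + 96 + 104 + 102 + 139 = 1453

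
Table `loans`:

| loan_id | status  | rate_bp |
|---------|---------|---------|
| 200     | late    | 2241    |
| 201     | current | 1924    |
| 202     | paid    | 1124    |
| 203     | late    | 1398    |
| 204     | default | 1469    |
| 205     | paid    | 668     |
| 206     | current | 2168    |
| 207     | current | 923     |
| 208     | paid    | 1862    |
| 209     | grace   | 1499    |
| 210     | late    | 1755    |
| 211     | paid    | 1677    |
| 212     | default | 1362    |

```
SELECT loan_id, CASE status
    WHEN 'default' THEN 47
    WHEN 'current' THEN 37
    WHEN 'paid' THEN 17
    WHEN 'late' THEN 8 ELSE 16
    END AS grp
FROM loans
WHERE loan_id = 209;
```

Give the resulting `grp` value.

16

loan_id = 209: status=grace, rate_bp=1499.
status='default' → false
status='current' → false
status='paid' → false
status='late' → false
No prior WHEN matched → ELSE → 16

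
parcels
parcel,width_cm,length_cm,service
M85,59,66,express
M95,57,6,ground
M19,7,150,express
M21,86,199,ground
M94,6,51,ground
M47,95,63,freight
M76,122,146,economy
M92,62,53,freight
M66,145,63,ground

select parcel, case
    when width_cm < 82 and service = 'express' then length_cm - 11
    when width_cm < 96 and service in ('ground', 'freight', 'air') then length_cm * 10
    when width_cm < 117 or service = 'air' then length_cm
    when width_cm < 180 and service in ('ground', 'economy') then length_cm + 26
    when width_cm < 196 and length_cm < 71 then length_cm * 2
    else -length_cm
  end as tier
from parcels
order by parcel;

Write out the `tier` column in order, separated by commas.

139, 1990, 630, 89, 172, 55, 530, 510, 60

parcel=M19: width_cm < 82 and service = 'express' → 139
parcel=M21: width_cm < 96 and service in ('ground', 'freight', 'air') → 1990
parcel=M47: width_cm < 96 and service in ('ground', 'freight', 'air') → 630
parcel=M66: width_cm < 180 and service in ('ground', 'economy') → 89
parcel=M76: width_cm < 180 and service in ('ground', 'economy') → 172
parcel=M85: width_cm < 82 and service = 'express' → 55
parcel=M92: width_cm < 96 and service in ('ground', 'freight', 'air') → 530
parcel=M94: width_cm < 96 and service in ('ground', 'freight', 'air') → 510
parcel=M95: width_cm < 96 and service in ('ground', 'freight', 'air') → 60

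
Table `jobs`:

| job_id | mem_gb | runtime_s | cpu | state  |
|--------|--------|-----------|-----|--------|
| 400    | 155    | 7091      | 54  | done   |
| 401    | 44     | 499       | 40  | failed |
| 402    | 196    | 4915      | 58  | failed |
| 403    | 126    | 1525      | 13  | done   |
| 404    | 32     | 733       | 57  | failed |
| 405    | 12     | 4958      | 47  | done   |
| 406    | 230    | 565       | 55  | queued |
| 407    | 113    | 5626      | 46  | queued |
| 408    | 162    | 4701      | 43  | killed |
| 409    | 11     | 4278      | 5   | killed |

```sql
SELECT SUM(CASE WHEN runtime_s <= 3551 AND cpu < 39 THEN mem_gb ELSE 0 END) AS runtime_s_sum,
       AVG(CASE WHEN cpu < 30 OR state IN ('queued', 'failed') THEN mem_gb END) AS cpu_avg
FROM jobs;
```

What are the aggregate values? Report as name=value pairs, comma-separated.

runtime_s_sum=126, cpu_avg=107.4285714286

[runtime_s_sum: runtime_s <= 3551 AND cpu < 39]
job_id=400: ✗
job_id=401: ✗
job_id=402: ✗
job_id=403: ✓ → 126
job_id=404: ✗
job_id=405: ✗
job_id=406: ✗
job_id=407: ✗
job_id=408: ✗
job_id=409: ✗
runtime_s_sum = 126
—
[cpu_avg: cpu < 30 OR state IN ('queued', 'failed')]
job_id=400: ✗
job_id=401: ✓ → 44
job_id=402: ✓ → 196
job_id=403: ✓ → 126
job_id=404: ✓ → 32
job_id=405: ✗
job_id=406: ✓ → 230
job_id=407: ✓ → 113
job_id=408: ✗
job_id=409: ✓ → 11
cpu_avg = (44 + 196 + 126 + 32 + 230 + 113 + 11) / 7 = 107.4285714286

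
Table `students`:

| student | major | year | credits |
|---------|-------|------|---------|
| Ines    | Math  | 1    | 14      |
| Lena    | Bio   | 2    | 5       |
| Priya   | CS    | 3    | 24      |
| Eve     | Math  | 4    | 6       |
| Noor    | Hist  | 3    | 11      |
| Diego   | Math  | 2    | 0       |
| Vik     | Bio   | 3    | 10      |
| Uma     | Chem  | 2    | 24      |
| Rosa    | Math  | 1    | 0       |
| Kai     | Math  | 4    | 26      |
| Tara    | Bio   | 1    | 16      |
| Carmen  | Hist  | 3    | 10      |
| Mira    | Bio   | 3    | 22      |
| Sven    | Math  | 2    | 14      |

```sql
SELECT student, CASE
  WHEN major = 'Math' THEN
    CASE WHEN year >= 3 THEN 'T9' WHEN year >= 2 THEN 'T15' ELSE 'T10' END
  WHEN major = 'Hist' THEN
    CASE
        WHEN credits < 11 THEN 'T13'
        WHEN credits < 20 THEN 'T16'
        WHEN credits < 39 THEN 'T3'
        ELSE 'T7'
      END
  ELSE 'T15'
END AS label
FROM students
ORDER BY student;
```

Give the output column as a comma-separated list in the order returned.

T13, T15, T9, T10, T9, T15, T15, T16, T15, T10, T15, T15, T15, T15

student=Carmen: major='Hist' → inner[credits < 11] → T13
student=Diego: major='Math' → inner[year >= 2] → T15
student=Eve: major='Math' → inner[year >= 3] → T9
student=Ines: major='Math' → inner[ELSE] → T10
student=Kai: major='Math' → inner[year >= 3] → T9
student=Lena: major='Bio' → outer ELSE → T15
student=Mira: major='Bio' → outer ELSE → T15
student=Noor: major='Hist' → inner[credits < 20] → T16
student=Priya: major='CS' → outer ELSE → T15
student=Rosa: major='Math' → inner[ELSE] → T10
student=Sven: major='Math' → inner[year >= 2] → T15
student=Tara: major='Bio' → outer ELSE → T15
student=Uma: major='Chem' → outer ELSE → T15
student=Vik: major='Bio' → outer ELSE → T15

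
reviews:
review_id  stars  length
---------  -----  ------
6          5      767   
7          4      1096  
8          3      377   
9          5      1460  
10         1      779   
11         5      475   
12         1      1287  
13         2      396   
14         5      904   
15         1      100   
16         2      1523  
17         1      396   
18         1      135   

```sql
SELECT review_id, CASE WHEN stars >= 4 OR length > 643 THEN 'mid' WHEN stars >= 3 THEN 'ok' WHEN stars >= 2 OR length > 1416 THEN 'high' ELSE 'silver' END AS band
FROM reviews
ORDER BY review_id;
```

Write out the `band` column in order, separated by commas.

review_id=6: stars >= 4 OR length > 643 → mid
review_id=7: stars >= 4 OR length > 643 → mid
review_id=8: stars >= 3 → ok
review_id=9: stars >= 4 OR length > 643 → mid
review_id=10: stars >= 4 OR length > 643 → mid
review_id=11: stars >= 4 OR length > 643 → mid
review_id=12: stars >= 4 OR length > 643 → mid
review_id=13: stars >= 2 OR length > 1416 → high
review_id=14: stars >= 4 OR length > 643 → mid
review_id=15: ELSE → silver
review_id=16: stars >= 4 OR length > 643 → mid
review_id=17: ELSE → silver
review_id=18: ELSE → silver

mid, mid, ok, mid, mid, mid, mid, high, mid, silver, mid, silver, silver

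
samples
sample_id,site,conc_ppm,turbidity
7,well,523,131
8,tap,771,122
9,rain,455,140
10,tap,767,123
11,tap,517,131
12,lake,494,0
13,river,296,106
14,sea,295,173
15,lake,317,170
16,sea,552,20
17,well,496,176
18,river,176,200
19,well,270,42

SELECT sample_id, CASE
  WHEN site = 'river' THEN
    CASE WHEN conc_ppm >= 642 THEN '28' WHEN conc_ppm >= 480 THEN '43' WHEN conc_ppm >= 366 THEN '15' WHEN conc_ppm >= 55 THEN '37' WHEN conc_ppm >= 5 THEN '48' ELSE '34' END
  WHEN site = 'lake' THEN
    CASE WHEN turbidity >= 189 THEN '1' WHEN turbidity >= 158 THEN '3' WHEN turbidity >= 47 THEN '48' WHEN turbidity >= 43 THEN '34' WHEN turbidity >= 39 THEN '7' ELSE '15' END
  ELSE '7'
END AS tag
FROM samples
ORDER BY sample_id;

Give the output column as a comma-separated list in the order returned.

sample_id=7: site='well' → outer ELSE → 7
sample_id=8: site='tap' → outer ELSE → 7
sample_id=9: site='rain' → outer ELSE → 7
sample_id=10: site='tap' → outer ELSE → 7
sample_id=11: site='tap' → outer ELSE → 7
sample_id=12: site='lake' → inner[ELSE] → 15
sample_id=13: site='river' → inner[conc_ppm >= 55] → 37
sample_id=14: site='sea' → outer ELSE → 7
sample_id=15: site='lake' → inner[turbidity >= 158] → 3
sample_id=16: site='sea' → outer ELSE → 7
sample_id=17: site='well' → outer ELSE → 7
sample_id=18: site='river' → inner[conc_ppm >= 55] → 37
sample_id=19: site='well' → outer ELSE → 7

7, 7, 7, 7, 7, 15, 37, 7, 3, 7, 7, 37, 7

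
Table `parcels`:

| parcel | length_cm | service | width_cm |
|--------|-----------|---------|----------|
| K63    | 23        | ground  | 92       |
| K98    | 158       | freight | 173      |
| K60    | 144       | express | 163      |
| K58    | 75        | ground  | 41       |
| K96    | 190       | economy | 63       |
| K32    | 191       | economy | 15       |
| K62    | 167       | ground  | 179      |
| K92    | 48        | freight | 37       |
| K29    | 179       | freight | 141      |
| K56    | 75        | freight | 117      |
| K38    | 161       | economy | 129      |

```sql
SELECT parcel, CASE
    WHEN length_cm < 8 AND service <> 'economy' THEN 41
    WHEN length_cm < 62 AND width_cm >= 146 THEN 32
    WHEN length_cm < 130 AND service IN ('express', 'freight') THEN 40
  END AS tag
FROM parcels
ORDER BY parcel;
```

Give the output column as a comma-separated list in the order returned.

NULL, NULL, NULL, 40, NULL, NULL, NULL, NULL, 40, NULL, NULL

parcel=K29: (no match → NULL) → NULL
parcel=K32: (no match → NULL) → NULL
parcel=K38: (no match → NULL) → NULL
parcel=K56: length_cm < 130 AND service IN ('express', 'freight') → 40
parcel=K58: (no match → NULL) → NULL
parcel=K60: (no match → NULL) → NULL
parcel=K62: (no match → NULL) → NULL
parcel=K63: (no match → NULL) → NULL
parcel=K92: length_cm < 130 AND service IN ('express', 'freight') → 40
parcel=K96: (no match → NULL) → NULL
parcel=K98: (no match → NULL) → NULL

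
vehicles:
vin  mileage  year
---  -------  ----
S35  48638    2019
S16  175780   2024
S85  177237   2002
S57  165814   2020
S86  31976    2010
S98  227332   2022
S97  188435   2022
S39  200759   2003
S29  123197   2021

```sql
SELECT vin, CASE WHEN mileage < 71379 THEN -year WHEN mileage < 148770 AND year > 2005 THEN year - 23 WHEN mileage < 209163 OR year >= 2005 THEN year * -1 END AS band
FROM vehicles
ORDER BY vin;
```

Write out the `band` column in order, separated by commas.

vin=S16: mileage < 209163 OR year >= 2005 → -2024
vin=S29: mileage < 148770 AND year > 2005 → 1998
vin=S35: mileage < 71379 → -2019
vin=S39: mileage < 209163 OR year >= 2005 → -2003
vin=S57: mileage < 209163 OR year >= 2005 → -2020
vin=S85: mileage < 209163 OR year >= 2005 → -2002
vin=S86: mileage < 71379 → -2010
vin=S97: mileage < 209163 OR year >= 2005 → -2022
vin=S98: mileage < 209163 OR year >= 2005 → -2022

-2024, 1998, -2019, -2003, -2020, -2002, -2010, -2022, -2022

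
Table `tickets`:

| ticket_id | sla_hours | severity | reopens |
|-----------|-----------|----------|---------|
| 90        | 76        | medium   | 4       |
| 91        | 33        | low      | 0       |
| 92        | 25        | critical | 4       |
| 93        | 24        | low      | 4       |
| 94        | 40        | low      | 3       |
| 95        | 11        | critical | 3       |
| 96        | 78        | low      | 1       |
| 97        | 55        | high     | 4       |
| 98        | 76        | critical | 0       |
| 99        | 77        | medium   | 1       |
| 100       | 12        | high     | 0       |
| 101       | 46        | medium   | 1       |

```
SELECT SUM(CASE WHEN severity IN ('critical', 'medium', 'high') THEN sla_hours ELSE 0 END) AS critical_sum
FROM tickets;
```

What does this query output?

ticket_id=90: ✓ → 76
ticket_id=91: ✗
ticket_id=92: ✓ → 25
ticket_id=93: ✗
ticket_id=94: ✗
ticket_id=95: ✓ → 11
ticket_id=96: ✗
ticket_id=97: ✓ → 55
ticket_id=98: ✓ → 76
ticket_id=99: ✓ → 77
ticket_id=100: ✓ → 12
ticket_id=101: ✓ → 46
critical_sum = 76 + 25 + 11 + 55 + 76 + 77 + 12 + 46 = 378

378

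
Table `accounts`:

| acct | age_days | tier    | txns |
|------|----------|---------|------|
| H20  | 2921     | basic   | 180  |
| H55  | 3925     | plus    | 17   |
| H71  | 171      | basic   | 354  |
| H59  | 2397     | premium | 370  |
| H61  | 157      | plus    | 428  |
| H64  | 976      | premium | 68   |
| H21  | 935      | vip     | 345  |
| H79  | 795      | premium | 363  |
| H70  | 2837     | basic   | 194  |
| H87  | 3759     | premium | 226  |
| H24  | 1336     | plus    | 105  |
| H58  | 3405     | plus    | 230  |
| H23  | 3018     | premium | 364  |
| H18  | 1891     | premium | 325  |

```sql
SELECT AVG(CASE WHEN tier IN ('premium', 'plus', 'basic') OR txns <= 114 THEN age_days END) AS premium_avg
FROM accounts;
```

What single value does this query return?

2122.1538461538

acct=H20: ✓ → 2921
acct=H55: ✓ → 3925
acct=H71: ✓ → 171
acct=H59: ✓ → 2397
acct=H61: ✓ → 157
acct=H64: ✓ → 976
acct=H21: ✗
acct=H79: ✓ → 795
acct=H70: ✓ → 2837
acct=H87: ✓ → 3759
acct=H24: ✓ → 1336
acct=H58: ✓ → 3405
acct=H23: ✓ → 3018
acct=H18: ✓ → 1891
premium_avg = (2921 + 3925 + 171 + 2397 + 157 + 976 + 795 + 2837 + 3759 + 1336 + 3405 + 3018 + 1891) / 13 = 2122.1538461538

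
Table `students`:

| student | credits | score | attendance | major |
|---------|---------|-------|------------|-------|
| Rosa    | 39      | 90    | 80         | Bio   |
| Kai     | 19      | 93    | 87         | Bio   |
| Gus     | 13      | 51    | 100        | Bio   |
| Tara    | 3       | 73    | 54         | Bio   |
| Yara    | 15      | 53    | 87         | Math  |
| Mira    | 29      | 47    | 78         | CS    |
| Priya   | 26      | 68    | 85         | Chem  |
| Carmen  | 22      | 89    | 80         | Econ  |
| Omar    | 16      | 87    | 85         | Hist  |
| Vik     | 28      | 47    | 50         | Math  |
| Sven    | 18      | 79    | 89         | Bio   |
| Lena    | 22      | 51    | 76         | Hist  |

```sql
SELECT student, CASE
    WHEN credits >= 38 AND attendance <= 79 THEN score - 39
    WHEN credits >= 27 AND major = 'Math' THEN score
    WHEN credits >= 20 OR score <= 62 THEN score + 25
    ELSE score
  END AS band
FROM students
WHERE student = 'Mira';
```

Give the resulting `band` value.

student = Mira: credits=29, score=47, attendance=78, major=CS.
credits >= 38 AND attendance <= 79 → false
credits >= 27 AND major = 'Math' → false
credits >= 20 OR score <= 62 → true → 72

72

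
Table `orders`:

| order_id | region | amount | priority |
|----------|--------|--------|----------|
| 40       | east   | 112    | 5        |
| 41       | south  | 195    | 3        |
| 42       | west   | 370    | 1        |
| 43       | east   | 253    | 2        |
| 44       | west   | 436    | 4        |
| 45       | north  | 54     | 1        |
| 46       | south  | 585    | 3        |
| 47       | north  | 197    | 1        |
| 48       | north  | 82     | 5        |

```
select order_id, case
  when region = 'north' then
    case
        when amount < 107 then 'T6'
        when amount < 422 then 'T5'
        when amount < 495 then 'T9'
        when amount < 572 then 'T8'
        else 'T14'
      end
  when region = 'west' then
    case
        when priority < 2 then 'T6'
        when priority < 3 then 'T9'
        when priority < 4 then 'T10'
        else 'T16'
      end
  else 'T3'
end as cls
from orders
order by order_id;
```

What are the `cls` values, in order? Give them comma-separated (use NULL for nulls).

T3, T3, T6, T3, T16, T6, T3, T5, T6

order_id=40: region='east' → outer ELSE → T3
order_id=41: region='south' → outer ELSE → T3
order_id=42: region='west' → inner[priority < 2] → T6
order_id=43: region='east' → outer ELSE → T3
order_id=44: region='west' → inner[ELSE] → T16
order_id=45: region='north' → inner[amount < 107] → T6
order_id=46: region='south' → outer ELSE → T3
order_id=47: region='north' → inner[amount < 422] → T5
order_id=48: region='north' → inner[amount < 107] → T6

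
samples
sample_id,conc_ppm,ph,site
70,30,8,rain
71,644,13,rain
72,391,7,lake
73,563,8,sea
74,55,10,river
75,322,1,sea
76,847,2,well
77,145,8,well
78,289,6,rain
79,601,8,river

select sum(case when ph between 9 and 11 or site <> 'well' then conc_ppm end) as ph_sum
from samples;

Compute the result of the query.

2895

sample_id=70: ✓ → 30
sample_id=71: ✓ → 644
sample_id=72: ✓ → 391
sample_id=73: ✓ → 563
sample_id=74: ✓ → 55
sample_id=75: ✓ → 322
sample_id=76: ✗
sample_id=77: ✗
sample_id=78: ✓ → 289
sample_id=79: ✓ → 601
ph_sum = 30 + 644 + 391 + 563 + 55 + 322 + 289 + 601 = 2895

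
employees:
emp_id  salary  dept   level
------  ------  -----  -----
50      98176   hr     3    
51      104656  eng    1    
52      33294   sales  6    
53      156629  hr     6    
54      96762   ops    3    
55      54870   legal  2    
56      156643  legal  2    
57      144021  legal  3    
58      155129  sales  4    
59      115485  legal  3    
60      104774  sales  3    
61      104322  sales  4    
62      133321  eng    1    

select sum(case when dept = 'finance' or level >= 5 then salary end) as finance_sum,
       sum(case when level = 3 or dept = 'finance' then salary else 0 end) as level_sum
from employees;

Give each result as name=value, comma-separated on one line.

[finance_sum: dept = 'finance' or level >= 5]
emp_id=50: ✗
emp_id=51: ✗
emp_id=52: ✓ → 33294
emp_id=53: ✓ → 156629
emp_id=54: ✗
emp_id=55: ✗
emp_id=56: ✗
emp_id=57: ✗
emp_id=58: ✗
emp_id=59: ✗
emp_id=60: ✗
emp_id=61: ✗
emp_id=62: ✗
finance_sum = 33294 + 156629 = 189923
—
[level_sum: level = 3 or dept = 'finance']
emp_id=50: ✓ → 98176
emp_id=51: ✗
emp_id=52: ✗
emp_id=53: ✗
emp_id=54: ✓ → 96762
emp_id=55: ✗
emp_id=56: ✗
emp_id=57: ✓ → 144021
emp_id=58: ✗
emp_id=59: ✓ → 115485
emp_id=60: ✓ → 104774
emp_id=61: ✗
emp_id=62: ✗
level_sum = 98176 + 96762 + 144021 + 115485 + 104774 = 559218

finance_sum=189923, level_sum=559218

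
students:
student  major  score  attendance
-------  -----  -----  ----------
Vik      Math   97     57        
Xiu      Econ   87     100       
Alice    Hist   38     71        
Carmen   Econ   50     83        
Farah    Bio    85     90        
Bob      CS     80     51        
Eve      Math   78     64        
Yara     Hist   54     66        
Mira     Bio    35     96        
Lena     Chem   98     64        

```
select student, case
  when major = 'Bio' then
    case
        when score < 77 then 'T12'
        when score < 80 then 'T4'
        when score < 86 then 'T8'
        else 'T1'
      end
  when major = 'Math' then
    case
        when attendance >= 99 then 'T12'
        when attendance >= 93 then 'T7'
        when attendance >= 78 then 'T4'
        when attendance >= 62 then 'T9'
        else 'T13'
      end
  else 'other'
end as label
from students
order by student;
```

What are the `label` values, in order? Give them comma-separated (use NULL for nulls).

other, other, other, T9, T8, other, T12, T13, other, other

student=Alice: major='Hist' → outer ELSE → other
student=Bob: major='CS' → outer ELSE → other
student=Carmen: major='Econ' → outer ELSE → other
student=Eve: major='Math' → inner[attendance >= 62] → T9
student=Farah: major='Bio' → inner[score < 86] → T8
student=Lena: major='Chem' → outer ELSE → other
student=Mira: major='Bio' → inner[score < 77] → T12
student=Vik: major='Math' → inner[ELSE] → T13
student=Xiu: major='Econ' → outer ELSE → other
student=Yara: major='Hist' → outer ELSE → other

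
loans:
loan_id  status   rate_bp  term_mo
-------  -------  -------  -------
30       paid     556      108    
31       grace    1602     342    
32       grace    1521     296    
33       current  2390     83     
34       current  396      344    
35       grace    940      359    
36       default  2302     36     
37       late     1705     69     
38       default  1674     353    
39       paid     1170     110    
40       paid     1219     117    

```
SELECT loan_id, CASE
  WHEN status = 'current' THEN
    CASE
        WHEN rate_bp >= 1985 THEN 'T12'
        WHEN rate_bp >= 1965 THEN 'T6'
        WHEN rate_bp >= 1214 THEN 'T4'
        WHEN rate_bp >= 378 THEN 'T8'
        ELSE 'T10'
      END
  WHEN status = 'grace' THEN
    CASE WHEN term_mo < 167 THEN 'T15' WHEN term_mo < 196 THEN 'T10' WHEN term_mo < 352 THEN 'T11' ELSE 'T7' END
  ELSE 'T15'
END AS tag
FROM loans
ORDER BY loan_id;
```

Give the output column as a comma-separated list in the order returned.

T15, T11, T11, T12, T8, T7, T15, T15, T15, T15, T15

loan_id=30: status='paid' → outer ELSE → T15
loan_id=31: status='grace' → inner[term_mo < 352] → T11
loan_id=32: status='grace' → inner[term_mo < 352] → T11
loan_id=33: status='current' → inner[rate_bp >= 1985] → T12
loan_id=34: status='current' → inner[rate_bp >= 378] → T8
loan_id=35: status='grace' → inner[ELSE] → T7
loan_id=36: status='default' → outer ELSE → T15
loan_id=37: status='late' → outer ELSE → T15
loan_id=38: status='default' → outer ELSE → T15
loan_id=39: status='paid' → outer ELSE → T15
loan_id=40: status='paid' → outer ELSE → T15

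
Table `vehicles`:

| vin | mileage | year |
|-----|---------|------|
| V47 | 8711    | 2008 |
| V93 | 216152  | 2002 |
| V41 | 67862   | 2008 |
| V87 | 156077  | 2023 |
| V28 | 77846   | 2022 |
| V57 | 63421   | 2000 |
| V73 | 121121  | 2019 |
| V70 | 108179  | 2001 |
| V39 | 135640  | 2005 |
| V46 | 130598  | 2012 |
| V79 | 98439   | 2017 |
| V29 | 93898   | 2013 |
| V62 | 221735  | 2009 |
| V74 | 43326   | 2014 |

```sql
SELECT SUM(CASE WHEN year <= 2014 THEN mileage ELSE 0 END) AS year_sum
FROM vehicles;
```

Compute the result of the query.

vin=V47: ✓ → 8711
vin=V93: ✓ → 216152
vin=V41: ✓ → 67862
vin=V87: ✗
vin=V28: ✗
vin=V57: ✓ → 63421
vin=V73: ✗
vin=V70: ✓ → 108179
vin=V39: ✓ → 135640
vin=V46: ✓ → 130598
vin=V79: ✗
vin=V29: ✓ → 93898
vin=V62: ✓ → 221735
vin=V74: ✓ → 43326
year_sum = 8711 + 216152 + 67862 + 63421 + 108179 + 135640 + 130598 + 93898 + 221735 + 43326 = 1089522

1089522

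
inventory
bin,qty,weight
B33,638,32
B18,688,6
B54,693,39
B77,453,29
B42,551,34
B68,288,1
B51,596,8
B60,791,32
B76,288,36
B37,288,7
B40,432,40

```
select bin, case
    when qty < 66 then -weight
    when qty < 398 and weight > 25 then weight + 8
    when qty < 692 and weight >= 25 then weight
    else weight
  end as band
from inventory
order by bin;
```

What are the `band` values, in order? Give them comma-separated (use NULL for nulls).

6, 32, 7, 40, 34, 8, 39, 32, 1, 44, 29

bin=B18: ELSE → 6
bin=B33: qty < 692 and weight >= 25 → 32
bin=B37: ELSE → 7
bin=B40: qty < 692 and weight >= 25 → 40
bin=B42: qty < 692 and weight >= 25 → 34
bin=B51: ELSE → 8
bin=B54: ELSE → 39
bin=B60: ELSE → 32
bin=B68: ELSE → 1
bin=B76: qty < 398 and weight > 25 → 44
bin=B77: qty < 692 and weight >= 25 → 29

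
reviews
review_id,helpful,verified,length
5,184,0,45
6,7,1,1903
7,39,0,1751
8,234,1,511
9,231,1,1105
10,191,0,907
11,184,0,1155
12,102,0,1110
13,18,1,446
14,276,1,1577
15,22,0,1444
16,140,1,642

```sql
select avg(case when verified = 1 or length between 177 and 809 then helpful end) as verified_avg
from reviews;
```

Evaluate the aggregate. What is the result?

review_id=5: ✗
review_id=6: ✓ → 7
review_id=7: ✗
review_id=8: ✓ → 234
review_id=9: ✓ → 231
review_id=10: ✗
review_id=11: ✗
review_id=12: ✗
review_id=13: ✓ → 18
review_id=14: ✓ → 276
review_id=15: ✗
review_id=16: ✓ → 140
verified_avg = (7 + 234 + 231 + 18 + 276 + 140) / 6 = 151

151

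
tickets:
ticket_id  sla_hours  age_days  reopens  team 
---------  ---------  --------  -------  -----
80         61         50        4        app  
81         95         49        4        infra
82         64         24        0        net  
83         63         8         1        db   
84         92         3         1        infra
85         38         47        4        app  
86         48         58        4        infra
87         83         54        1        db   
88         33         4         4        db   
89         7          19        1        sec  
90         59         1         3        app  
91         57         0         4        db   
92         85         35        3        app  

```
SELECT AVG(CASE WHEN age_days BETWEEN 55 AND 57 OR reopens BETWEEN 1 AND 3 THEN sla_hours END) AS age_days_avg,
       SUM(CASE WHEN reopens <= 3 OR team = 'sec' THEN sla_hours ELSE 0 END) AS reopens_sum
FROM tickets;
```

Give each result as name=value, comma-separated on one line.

[age_days_avg: age_days BETWEEN 55 AND 57 OR reopens BETWEEN 1 AND 3]
ticket_id=80: ✗
ticket_id=81: ✗
ticket_id=82: ✗
ticket_id=83: ✓ → 63
ticket_id=84: ✓ → 92
ticket_id=85: ✗
ticket_id=86: ✗
ticket_id=87: ✓ → 83
ticket_id=88: ✗
ticket_id=89: ✓ → 7
ticket_id=90: ✓ → 59
ticket_id=91: ✗
ticket_id=92: ✓ → 85
age_days_avg = (63 + 92 + 83 + 7 + 59 + 85) / 6 = 64.8333333333
—
[reopens_sum: reopens <= 3 OR team = 'sec']
ticket_id=80: ✗
ticket_id=81: ✗
ticket_id=82: ✓ → 64
ticket_id=83: ✓ → 63
ticket_id=84: ✓ → 92
ticket_id=85: ✗
ticket_id=86: ✗
ticket_id=87: ✓ → 83
ticket_id=88: ✗
ticket_id=89: ✓ → 7
ticket_id=90: ✓ → 59
ticket_id=91: ✗
ticket_id=92: ✓ → 85
reopens_sum = 64 + 63 + 92 + 83 + 7 + 59 + 85 = 453

age_days_avg=64.8333333333, reopens_sum=453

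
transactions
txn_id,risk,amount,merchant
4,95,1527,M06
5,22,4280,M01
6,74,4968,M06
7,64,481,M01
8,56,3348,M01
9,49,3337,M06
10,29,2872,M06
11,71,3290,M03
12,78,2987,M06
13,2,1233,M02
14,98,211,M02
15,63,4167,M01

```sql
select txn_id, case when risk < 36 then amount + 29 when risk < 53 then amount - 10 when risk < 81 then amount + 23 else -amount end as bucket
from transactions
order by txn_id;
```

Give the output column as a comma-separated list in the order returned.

txn_id=4: ELSE → -1527
txn_id=5: risk < 36 → 4309
txn_id=6: risk < 81 → 4991
txn_id=7: risk < 81 → 504
txn_id=8: risk < 81 → 3371
txn_id=9: risk < 53 → 3327
txn_id=10: risk < 36 → 2901
txn_id=11: risk < 81 → 3313
txn_id=12: risk < 81 → 3010
txn_id=13: risk < 36 → 1262
txn_id=14: ELSE → -211
txn_id=15: risk < 81 → 4190

-1527, 4309, 4991, 504, 3371, 3327, 2901, 3313, 3010, 1262, -211, 4190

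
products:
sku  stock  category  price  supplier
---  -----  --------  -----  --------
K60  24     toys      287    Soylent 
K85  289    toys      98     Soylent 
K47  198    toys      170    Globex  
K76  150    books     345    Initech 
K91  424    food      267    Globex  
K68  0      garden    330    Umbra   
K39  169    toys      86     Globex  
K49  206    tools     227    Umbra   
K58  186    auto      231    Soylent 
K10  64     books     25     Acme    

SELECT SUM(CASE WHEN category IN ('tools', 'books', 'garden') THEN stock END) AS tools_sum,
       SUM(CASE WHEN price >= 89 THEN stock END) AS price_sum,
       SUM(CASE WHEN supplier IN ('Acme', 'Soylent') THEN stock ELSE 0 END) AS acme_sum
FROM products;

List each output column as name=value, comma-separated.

[tools_sum: category IN ('tools', 'books', 'garden')]
sku=K60: ✗
sku=K85: ✗
sku=K47: ✗
sku=K76: ✓ → 150
sku=K91: ✗
sku=K68: ✓ → 0
sku=K39: ✗
sku=K49: ✓ → 206
sku=K58: ✗
sku=K10: ✓ → 64
tools_sum = 150 + 206 + 64 = 420
—
[price_sum: price >= 89]
sku=K60: ✓ → 24
sku=K85: ✓ → 289
sku=K47: ✓ → 198
sku=K76: ✓ → 150
sku=K91: ✓ → 424
sku=K68: ✓ → 0
sku=K39: ✗
sku=K49: ✓ → 206
sku=K58: ✓ → 186
sku=K10: ✗
price_sum = 24 + 289 + 198 + 150 + 424 + 206 + 186 = 1477
—
[acme_sum: supplier IN ('Acme', 'Soylent')]
sku=K60: ✓ → 24
sku=K85: ✓ → 289
sku=K47: ✗
sku=K76: ✗
sku=K91: ✗
sku=K68: ✗
sku=K39: ✗
sku=K49: ✗
sku=K58: ✓ → 186
sku=K10: ✓ → 64
acme_sum = 24 + 289 + 186 + 64 = 563

tools_sum=420, price_sum=1477, acme_sum=563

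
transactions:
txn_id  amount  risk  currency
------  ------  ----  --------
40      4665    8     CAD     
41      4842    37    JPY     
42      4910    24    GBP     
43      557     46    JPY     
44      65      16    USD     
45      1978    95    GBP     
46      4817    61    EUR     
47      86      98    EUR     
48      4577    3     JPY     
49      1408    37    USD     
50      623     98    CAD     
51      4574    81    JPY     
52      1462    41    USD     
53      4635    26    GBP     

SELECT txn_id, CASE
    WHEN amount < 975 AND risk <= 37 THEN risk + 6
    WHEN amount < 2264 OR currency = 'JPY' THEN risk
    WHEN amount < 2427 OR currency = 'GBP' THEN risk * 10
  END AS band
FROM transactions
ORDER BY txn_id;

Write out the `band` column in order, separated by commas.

txn_id=40: (no match → NULL) → NULL
txn_id=41: amount < 2264 OR currency = 'JPY' → 37
txn_id=42: amount < 2427 OR currency = 'GBP' → 240
txn_id=43: amount < 2264 OR currency = 'JPY' → 46
txn_id=44: amount < 975 AND risk <= 37 → 22
txn_id=45: amount < 2264 OR currency = 'JPY' → 95
txn_id=46: (no match → NULL) → NULL
txn_id=47: amount < 2264 OR currency = 'JPY' → 98
txn_id=48: amount < 2264 OR currency = 'JPY' → 3
txn_id=49: amount < 2264 OR currency = 'JPY' → 37
txn_id=50: amount < 2264 OR currency = 'JPY' → 98
txn_id=51: amount < 2264 OR currency = 'JPY' → 81
txn_id=52: amount < 2264 OR currency = 'JPY' → 41
txn_id=53: amount < 2427 OR currency = 'GBP' → 260

NULL, 37, 240, 46, 22, 95, NULL, 98, 3, 37, 98, 81, 41, 260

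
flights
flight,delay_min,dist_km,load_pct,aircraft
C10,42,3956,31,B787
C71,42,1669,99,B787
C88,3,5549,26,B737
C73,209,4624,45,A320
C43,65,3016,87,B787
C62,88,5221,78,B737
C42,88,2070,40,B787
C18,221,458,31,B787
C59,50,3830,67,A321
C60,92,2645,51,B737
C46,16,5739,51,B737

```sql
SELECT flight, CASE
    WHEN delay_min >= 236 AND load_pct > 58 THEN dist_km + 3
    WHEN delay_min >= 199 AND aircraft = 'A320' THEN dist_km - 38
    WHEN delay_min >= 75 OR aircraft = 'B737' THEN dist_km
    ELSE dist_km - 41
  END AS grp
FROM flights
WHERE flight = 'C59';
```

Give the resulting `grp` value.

3789

flight = C59: delay_min=50, dist_km=3830, load_pct=67, aircraft=A321.
delay_min >= 236 AND load_pct > 58 → false
delay_min >= 199 AND aircraft = 'A320' → false
delay_min >= 75 OR aircraft = 'B737' → false
No prior WHEN matched → ELSE → 3789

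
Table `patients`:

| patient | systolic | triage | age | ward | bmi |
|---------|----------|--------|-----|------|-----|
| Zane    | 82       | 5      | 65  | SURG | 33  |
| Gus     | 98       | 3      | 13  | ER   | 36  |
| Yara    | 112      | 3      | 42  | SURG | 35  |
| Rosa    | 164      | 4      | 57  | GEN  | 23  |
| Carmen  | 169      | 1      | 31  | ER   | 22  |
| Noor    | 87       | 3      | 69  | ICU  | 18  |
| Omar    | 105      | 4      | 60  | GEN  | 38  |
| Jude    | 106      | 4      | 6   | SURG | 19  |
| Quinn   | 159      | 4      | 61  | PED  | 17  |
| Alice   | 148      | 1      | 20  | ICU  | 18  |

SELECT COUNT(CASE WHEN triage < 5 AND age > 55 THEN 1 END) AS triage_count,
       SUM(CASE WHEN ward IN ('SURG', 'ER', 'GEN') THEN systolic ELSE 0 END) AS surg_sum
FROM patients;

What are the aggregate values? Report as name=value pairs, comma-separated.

triage_count=4, surg_sum=836

[triage_count: triage < 5 AND age > 55]
patient=Zane: ✗
patient=Gus: ✗
patient=Yara: ✗
patient=Rosa: ✓ → 1
patient=Carmen: ✗
patient=Noor: ✓ → 1
patient=Omar: ✓ → 1
patient=Jude: ✗
patient=Quinn: ✓ → 1
patient=Alice: ✗
triage_count = COUNT(1, 1, 1, 1) = 4
—
[surg_sum: ward IN ('SURG', 'ER', 'GEN')]
patient=Zane: ✓ → 82
patient=Gus: ✓ → 98
patient=Yara: ✓ → 112
patient=Rosa: ✓ → 164
patient=Carmen: ✓ → 169
patient=Noor: ✗
patient=Omar: ✓ → 105
patient=Jude: ✓ → 106
patient=Quinn: ✗
patient=Alice: ✗
surg_sum = 82 + 98 + 112 + 164 + 169 + 105 + 106 = 836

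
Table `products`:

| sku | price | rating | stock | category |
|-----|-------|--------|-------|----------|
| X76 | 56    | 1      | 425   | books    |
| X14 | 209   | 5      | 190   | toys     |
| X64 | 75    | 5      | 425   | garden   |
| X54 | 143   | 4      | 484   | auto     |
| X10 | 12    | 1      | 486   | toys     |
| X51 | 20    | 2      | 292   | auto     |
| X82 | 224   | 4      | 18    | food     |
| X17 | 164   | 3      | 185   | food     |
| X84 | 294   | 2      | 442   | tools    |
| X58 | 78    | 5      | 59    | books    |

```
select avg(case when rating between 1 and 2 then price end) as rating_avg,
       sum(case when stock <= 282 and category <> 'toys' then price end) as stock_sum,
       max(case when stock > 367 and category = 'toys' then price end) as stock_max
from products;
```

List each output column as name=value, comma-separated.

[rating_avg: rating between 1 and 2]
sku=X76: ✓ → 56
sku=X14: ✗
sku=X64: ✗
sku=X54: ✗
sku=X10: ✓ → 12
sku=X51: ✓ → 20
sku=X82: ✗
sku=X17: ✗
sku=X84: ✓ → 294
sku=X58: ✗
rating_avg = (56 + 12 + 20 + 294) / 4 = 95.5
—
[stock_sum: stock <= 282 and category <> 'toys']
sku=X76: ✗
sku=X14: ✗
sku=X64: ✗
sku=X54: ✗
sku=X10: ✗
sku=X51: ✗
sku=X82: ✓ → 224
sku=X17: ✓ → 164
sku=X84: ✗
sku=X58: ✓ → 78
stock_sum = 224 + 164 + 78 = 466
—
[stock_max: stock > 367 and category = 'toys']
sku=X76: ✗
sku=X14: ✗
sku=X64: ✗
sku=X54: ✗
sku=X10: ✓ → 12
sku=X51: ✗
sku=X82: ✗
sku=X17: ✗
sku=X84: ✗
sku=X58: ✗
stock_max = MAX(12) = 12

rating_avg=95.5, stock_sum=466, stock_max=12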